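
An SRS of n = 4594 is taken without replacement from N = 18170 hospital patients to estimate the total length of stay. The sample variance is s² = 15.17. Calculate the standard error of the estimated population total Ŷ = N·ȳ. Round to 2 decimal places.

Var(Ŷ) = N²·Var(ȳ) = N²·(1 − n/N)·s²/n.
f = 4594/18170 = 0.25283434; Var(ȳ) = 0.74716566·15.17/4594 = 0.0024672405.
Var(Ŷ) = 18170² · 0.0024672405 = 814556.74.
SE(Ŷ) = √(814556.74) = 902.53.

902.53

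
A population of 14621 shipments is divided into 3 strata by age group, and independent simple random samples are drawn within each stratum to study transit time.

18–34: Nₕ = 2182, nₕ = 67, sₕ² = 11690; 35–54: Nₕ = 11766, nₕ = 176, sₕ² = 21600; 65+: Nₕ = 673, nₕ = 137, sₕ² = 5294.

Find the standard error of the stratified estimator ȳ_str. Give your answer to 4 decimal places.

9.0620

Var(ȳ_str) = Σₕ Wₕ²(1 − fₕ)sₕ²/nₕ with Wₕ = Nₕ/N, N = 14621.
18–34: Wₕ = 0.14923740; term = 0.14923740²·(1 − 0.03070577)·11690/67 = 3.7666101.
35–54: Wₕ = 0.80473292; term = 0.80473292²·(1 − 0.01495835)·21600/176 = 78.288723.
65+: Wₕ = 0.04602968; term = 0.04602968²·(1 − 0.20356612)·5294/137 = 0.065206227.
Sum = 82.120539.
SE = √(82.120539) = 9.0620.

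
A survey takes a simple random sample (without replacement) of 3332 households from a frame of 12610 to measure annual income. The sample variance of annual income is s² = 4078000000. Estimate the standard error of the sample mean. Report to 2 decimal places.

948.94

Under SRS without replacement, Var(ȳ) = (1 − f)·s²/n with f = n/N = 3332/12610 = 0.26423473.
Var(ȳ) = (1 − 0.26423473)·4078000000/3332 = 0.73576527·1.2238896 × 10^6 = 900495.42.
SE(ȳ) = √(900495.42) = 948.94.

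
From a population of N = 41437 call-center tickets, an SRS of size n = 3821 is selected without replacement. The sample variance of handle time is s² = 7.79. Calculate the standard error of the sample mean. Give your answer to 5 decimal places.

Under SRS without replacement, Var(ȳ) = (1 − f)·s²/n with f = n/N = 3821/41437 = 0.09221227.
Var(ȳ) = (1 − 0.09221227)·7.79/3821 = 0.90778773·0.0020387333 = 0.0018507371.
SE(ȳ) = √(0.0018507371) = 0.04302.

0.04302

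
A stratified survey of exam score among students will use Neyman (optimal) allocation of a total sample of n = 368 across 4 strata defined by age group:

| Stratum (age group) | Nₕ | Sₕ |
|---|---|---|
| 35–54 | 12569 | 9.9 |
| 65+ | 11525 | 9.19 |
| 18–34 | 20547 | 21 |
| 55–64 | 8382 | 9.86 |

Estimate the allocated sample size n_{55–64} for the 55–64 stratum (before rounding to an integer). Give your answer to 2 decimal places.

Neyman allocation: nₕ = n·NₕSₕ / Σⱼ NⱼSⱼ.
Σ NⱼSⱼ = 12569·9.9 + 11525·9.19 + 20547·21 + 8382·9.86 = 744481.37.
n_{55–64} = 368·8382·9.86 / 744481.37 = 40.85.

40.85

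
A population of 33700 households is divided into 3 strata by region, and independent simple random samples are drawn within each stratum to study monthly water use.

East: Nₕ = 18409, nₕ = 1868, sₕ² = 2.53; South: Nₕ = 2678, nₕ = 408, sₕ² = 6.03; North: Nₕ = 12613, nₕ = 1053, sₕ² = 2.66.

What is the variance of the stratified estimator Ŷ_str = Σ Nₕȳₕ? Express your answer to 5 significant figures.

Var(Ŷ_str) = Σₕ Nₕ²(1 − fₕ)sₕ²/nₕ.
East: 18409²·(1 − 1868/18409)·2.53/1868 = 412416.1.
South: 2678²·(1 − 408/2678)·6.03/408 = 89844.931.
North: 12613²·(1 − 1053/12613)·2.66/1053 = 368323.56.
Sum = 870584.59.

870580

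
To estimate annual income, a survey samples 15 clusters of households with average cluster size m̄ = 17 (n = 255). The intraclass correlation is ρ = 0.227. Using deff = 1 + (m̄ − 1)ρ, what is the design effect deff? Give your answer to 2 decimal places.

deff = 1 + (17 − 1)·0.227 = 1 + 3.632 = 4.632.

4.63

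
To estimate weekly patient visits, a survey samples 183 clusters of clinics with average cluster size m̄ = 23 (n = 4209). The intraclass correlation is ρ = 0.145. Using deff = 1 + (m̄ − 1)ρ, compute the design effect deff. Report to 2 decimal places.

deff = 1 + (23 − 1)·0.145 = 1 + 3.19 = 4.19.

4.19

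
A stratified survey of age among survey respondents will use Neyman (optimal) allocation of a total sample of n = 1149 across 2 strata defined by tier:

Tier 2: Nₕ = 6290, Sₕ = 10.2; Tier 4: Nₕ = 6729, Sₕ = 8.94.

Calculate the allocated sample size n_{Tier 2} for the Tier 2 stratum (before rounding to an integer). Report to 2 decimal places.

Neyman allocation: nₕ = n·NₕSₕ / Σⱼ NⱼSⱼ.
Σ NⱼSⱼ = 6290·10.2 + 6729·8.94 = 124315.26.
n_{Tier 2} = 1149·6290·10.2 / 124315.26 = 592.99.

592.99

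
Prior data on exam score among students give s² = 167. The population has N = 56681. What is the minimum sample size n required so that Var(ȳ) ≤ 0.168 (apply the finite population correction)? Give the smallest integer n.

Without fpc, n₀ = s²/D = 167/0.168 = 994.0476.
With fpc, (1 − n/N)·s²/n ≤ D requires n ≥ n₀/(1 + n₀/N) = 994.0476/(1 + 994.0476/56681) = 976.9149.
Rounding up, n = 977.

977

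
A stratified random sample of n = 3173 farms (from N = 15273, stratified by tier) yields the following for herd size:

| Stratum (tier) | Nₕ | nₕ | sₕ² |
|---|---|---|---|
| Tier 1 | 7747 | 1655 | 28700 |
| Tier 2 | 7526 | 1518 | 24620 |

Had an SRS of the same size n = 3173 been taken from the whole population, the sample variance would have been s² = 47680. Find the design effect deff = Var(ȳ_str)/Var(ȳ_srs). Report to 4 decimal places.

0.5588

Var(ȳ_str) = Σ Wₕ²(1−fₕ)sₕ²/nₕ with Wₕ = Nₕ/15273:
  Tier 1: (7747/15273)²·(1−1655/7747)·28700/1655 = 3.5085579
  Tier 2: (7526/15273)²·(1−1518/7526)·24620/1518 = 3.1438492
  → Var(ȳ_str) = 6.6524071.
Var(ȳ_srs) = (1 − 3173/15273)·47680/3173 = 11.90494.
deff = 6.6524071 / 11.90494 = 0.5588.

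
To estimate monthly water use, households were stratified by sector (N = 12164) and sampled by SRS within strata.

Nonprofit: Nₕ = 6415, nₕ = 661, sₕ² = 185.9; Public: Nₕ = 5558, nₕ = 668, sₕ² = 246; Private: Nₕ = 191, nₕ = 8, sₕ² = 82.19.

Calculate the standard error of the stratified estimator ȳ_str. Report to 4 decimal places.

Var(ȳ_str) = Σₕ Wₕ²(1 − fₕ)sₕ²/nₕ with Wₕ = Nₕ/N, N = 12164.
Nonprofit: Wₕ = 0.52737586; term = 0.52737586²·(1 − 0.10303975)·185.9/661 = 0.07016033.
Public: Wₕ = 0.45692207; term = 0.45692207²·(1 − 0.12018712)·246/668 = 0.067644614.
Private: Wₕ = 0.01570207; term = 0.01570207²·(1 − 0.04188482)·82.19/8 = 0.0024269489.
Sum = 0.14023189.
SE = √(0.14023189) = 0.3745.

0.3745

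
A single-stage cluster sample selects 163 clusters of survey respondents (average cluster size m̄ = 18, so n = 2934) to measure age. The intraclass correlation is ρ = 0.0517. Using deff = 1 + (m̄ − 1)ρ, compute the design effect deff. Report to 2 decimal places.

1.88

deff = 1 + (18 − 1)·0.0517 = 1 + 0.8789 = 1.8789.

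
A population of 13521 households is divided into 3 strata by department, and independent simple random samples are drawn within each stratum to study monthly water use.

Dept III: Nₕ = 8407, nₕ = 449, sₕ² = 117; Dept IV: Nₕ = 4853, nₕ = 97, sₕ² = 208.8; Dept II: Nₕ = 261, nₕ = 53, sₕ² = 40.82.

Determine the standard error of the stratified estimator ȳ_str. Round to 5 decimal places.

Var(ȳ_str) = Σₕ Wₕ²(1 − fₕ)sₕ²/nₕ with Wₕ = Nₕ/N, N = 13521.
Dept III: Wₕ = 0.62177354; term = 0.62177354²·(1 − 0.05340787)·117/449 = 0.095360139.
Dept IV: Wₕ = 0.35892316; term = 0.35892316²·(1 − 0.01998764)·208.8/97 = 0.27176484.
Dept II: Wₕ = 0.01930331; term = 0.01930331²·(1 − 0.20306513)·40.82/53 = 2.2870905 × 10^-4.
Sum = 0.36735369.
SE = √(0.36735369) = 0.60610.

0.60610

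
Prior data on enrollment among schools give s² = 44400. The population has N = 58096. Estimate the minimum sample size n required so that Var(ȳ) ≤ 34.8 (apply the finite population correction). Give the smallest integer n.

1249

Without fpc, n₀ = s²/D = 44400/34.8 = 1275.8621.
With fpc, (1 − n/N)·s²/n ≤ D requires n ≥ n₀/(1 + n₀/N) = 1275.8621/(1 + 1275.8621/58096) = 1248.4447.
Rounding up, n = 1249.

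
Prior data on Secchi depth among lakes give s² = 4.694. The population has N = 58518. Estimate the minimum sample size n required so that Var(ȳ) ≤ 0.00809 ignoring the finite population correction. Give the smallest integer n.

581

Without fpc, n₀ = s²/D = 4.694/0.00809 = 580.2225.
Rounding up, n = 581.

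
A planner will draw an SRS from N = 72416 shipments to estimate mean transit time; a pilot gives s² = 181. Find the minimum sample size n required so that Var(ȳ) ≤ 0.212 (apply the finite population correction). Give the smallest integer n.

Without fpc, n₀ = s²/D = 181/0.212 = 853.7736.
With fpc, (1 − n/N)·s²/n ≤ D requires n ≥ n₀/(1 + n₀/N) = 853.7736/(1 + 853.7736/72416) = 843.8250.
Rounding up, n = 844.

844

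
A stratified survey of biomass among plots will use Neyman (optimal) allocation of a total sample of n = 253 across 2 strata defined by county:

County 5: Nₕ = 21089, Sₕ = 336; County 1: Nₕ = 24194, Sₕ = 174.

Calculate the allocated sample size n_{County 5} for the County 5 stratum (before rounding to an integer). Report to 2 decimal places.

158.71

Neyman allocation: nₕ = n·NₕSₕ / Σⱼ NⱼSⱼ.
Σ NⱼSⱼ = 21089·336 + 24194·174 = 1.129566 × 10^7.
n_{County 5} = 253·21089·336 / (1.129566 × 10^7) = 158.71.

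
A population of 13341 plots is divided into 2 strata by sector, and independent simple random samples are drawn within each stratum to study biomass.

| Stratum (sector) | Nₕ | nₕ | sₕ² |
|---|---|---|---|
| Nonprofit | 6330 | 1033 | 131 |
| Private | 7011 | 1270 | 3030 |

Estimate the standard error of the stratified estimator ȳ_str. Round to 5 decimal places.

0.75063

Var(ȳ_str) = Σₕ Wₕ²(1 − fₕ)sₕ²/nₕ with Wₕ = Nₕ/N, N = 13341.
Nonprofit: Wₕ = 0.47447718; term = 0.47447718²·(1 − 0.16319115)·131/1033 = 0.023890646.
Private: Wₕ = 0.52552282; term = 0.52552282²·(1 − 0.18114392)·3030/1270 = 0.53954746.
Sum = 0.56343811.
SE = √(0.56343811) = 0.75063.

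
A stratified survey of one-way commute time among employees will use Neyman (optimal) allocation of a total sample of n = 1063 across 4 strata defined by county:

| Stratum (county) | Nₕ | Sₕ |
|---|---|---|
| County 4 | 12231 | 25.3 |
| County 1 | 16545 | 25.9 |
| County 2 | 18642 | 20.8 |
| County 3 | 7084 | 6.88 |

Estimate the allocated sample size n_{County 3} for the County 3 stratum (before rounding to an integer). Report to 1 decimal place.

Neyman allocation: nₕ = n·NₕSₕ / Σⱼ NⱼSⱼ.
Σ NⱼSⱼ = 12231·25.3 + 16545·25.9 + 18642·20.8 + 7084·6.88 = 1.1744513 × 10^6.
n_{County 3} = 1063·7084·6.88 / (1.1744513 × 10^6) = 44.1.

44.1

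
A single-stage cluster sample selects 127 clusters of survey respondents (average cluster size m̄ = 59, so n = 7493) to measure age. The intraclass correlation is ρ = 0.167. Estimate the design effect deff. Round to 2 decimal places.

deff = 1 + (59 − 1)·0.167 = 1 + 9.686 = 10.686.

10.69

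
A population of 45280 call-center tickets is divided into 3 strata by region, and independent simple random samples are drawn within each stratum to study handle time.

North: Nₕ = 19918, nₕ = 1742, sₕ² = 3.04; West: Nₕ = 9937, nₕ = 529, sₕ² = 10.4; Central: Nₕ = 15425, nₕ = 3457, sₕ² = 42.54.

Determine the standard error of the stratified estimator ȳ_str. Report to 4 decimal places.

0.0481

Var(ȳ_str) = Σₕ Wₕ²(1 − fₕ)sₕ²/nₕ with Wₕ = Nₕ/N, N = 45280.
North: Wₕ = 0.43988516; term = 0.43988516²·(1 − 0.08745858)·3.04/1742 = 3.0814607 × 10^-4.
West: Wₕ = 0.21945671; term = 0.21945671²·(1 − 0.05323538)·10.4/529 = 8.9643216 × 10^-4.
Central: Wₕ = 0.34065813; term = 0.34065813²·(1 − 0.22411669)·42.54/3457 = 0.0011079803.
Sum = 0.0023125585.
SE = √(0.0023125585) = 0.0481.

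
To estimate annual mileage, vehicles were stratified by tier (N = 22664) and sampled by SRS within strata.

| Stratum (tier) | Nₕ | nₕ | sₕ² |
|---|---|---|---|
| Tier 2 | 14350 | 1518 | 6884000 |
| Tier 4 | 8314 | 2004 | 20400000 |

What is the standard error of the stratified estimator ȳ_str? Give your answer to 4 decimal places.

51.6274

Var(ȳ_str) = Σₕ Wₕ²(1 − fₕ)sₕ²/nₕ with Wₕ = Nₕ/N, N = 22664.
Tier 2: Wₕ = 0.63316273; term = 0.63316273²·(1 − 0.10578397)·6884000/1518 = 1625.7068.
Tier 4: Wₕ = 0.36683727; term = 0.36683727²·(1 − 0.24103921)·20400000/2004 = 1039.6776.
Sum = 2665.3844.
SE = √(2665.3844) = 51.6274.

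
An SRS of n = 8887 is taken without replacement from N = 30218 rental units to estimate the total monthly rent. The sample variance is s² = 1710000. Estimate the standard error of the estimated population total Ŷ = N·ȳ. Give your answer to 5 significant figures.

Var(Ŷ) = N²·Var(ȳ) = N²·(1 − n/N)·s²/n.
f = 8887/30218 = 0.29409623; Var(ȳ) = 0.70590377·1710000/8887 = 135.8271.
Var(Ŷ) = 30218² · 135.8271 = 1.2402746 × 10^11.
SE(Ŷ) = √(1.2402746 × 10^11) = 352180.

352180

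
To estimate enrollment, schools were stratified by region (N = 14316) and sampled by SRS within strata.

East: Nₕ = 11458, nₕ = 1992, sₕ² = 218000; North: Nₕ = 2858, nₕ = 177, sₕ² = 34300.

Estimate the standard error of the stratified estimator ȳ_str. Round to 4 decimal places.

8.0722

Var(ȳ_str) = Σₕ Wₕ²(1 − fₕ)sₕ²/nₕ with Wₕ = Nₕ/N, N = 14316.
East: Wₕ = 0.80036323; term = 0.80036323²·(1 − 0.17385233)·218000/1992 = 57.916072.
North: Wₕ = 0.19963677; term = 0.19963677²·(1 − 0.06193142)·34300/177 = 7.2449687.
Sum = 65.161041.
SE = √(65.161041) = 8.0722.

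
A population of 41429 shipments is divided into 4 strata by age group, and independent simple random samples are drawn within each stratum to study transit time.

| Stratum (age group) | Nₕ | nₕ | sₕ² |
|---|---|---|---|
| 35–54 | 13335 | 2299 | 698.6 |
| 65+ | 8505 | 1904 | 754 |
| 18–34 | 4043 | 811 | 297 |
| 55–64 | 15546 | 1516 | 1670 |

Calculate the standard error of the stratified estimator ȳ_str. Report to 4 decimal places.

Var(ȳ_str) = Σₕ Wₕ²(1 − fₕ)sₕ²/nₕ with Wₕ = Nₕ/N, N = 41429.
35–54: Wₕ = 0.32187598; term = 0.32187598²·(1 − 0.17240345)·698.6/2299 = 0.026054661.
65+: Wₕ = 0.20529098; term = 0.20529098²·(1 − 0.22386831)·754/1904 = 0.012953274.
18–34: Wₕ = 0.09758865; term = 0.09758865²·(1 − 0.20059362)·297/811 = 0.0027880579.
55–64: Wₕ = 0.37524439; term = 0.37524439²·(1 − 0.09751705)·1670/1516 = 0.13998603.
Sum = 0.18178202.
SE = √(0.18178202) = 0.4264.

0.4264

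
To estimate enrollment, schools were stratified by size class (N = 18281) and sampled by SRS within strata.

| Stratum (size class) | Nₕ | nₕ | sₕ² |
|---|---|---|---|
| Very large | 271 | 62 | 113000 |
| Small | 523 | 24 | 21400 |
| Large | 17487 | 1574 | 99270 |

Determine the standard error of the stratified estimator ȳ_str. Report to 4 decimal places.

7.3157

Var(ȳ_str) = Σₕ Wₕ²(1 − fₕ)sₕ²/nₕ with Wₕ = Nₕ/N, N = 18281.
Very large: Wₕ = 0.01482413; term = 0.01482413²·(1 − 0.22878229)·113000/62 = 0.30888899.
Small: Wₕ = 0.02860894; term = 0.02860894²·(1 − 0.04588910)·21400/24 = 0.69631359.
Large: Wₕ = 0.95656693; term = 0.95656693²·(1 − 0.09000972)·99270/1574 = 52.514686.
Sum = 53.519889.
SE = √(53.519889) = 7.3157.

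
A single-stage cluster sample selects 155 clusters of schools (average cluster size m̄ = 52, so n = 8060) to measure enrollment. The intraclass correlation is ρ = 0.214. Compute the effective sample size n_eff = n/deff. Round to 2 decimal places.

deff = 1 + (52 − 1)·0.214 = 1 + 10.914 = 11.914.
n_eff = 8060 / 11.914 = 676.52.

676.52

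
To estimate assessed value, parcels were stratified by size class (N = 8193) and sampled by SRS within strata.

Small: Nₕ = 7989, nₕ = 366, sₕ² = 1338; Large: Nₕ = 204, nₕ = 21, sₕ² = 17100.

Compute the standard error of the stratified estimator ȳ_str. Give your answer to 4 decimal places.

1.9415

Var(ȳ_str) = Σₕ Wₕ²(1 − fₕ)sₕ²/nₕ with Wₕ = Nₕ/N, N = 8193.
Small: Wₕ = 0.97510070; term = 0.97510070²·(1 − 0.04581299)·1338/366 = 3.3167097.
Large: Wₕ = 0.02489930; term = 0.02489930²·(1 − 0.10294118)·17100/21 = 0.45286855.
Sum = 3.7695783.
SE = √(3.7695783) = 1.9415.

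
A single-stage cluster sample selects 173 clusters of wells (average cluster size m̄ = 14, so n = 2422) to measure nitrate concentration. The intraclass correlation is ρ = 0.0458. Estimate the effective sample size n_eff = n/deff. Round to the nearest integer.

1518

deff = 1 + (14 − 1)·0.0458 = 1 + 0.5954 = 1.5954.
n_eff = 2422 / 1.5954 = 1518.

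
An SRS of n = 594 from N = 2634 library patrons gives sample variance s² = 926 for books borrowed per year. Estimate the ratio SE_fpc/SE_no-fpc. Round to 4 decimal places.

f = n/N = 594/2634 = 0.22551253.
SE_no-fpc = √(s²/n) = 1.2485682; SE_fpc = √((1−f)s²/n) = 1.0988021.
Ratio = √(1−f) = 0.88004970.

0.8800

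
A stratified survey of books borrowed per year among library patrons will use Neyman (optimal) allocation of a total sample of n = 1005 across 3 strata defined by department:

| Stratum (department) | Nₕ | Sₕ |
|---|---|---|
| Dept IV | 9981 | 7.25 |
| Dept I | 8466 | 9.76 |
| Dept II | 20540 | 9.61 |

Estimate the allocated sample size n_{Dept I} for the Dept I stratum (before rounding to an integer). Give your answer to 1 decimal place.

235.7

Neyman allocation: nₕ = n·NₕSₕ / Σⱼ NⱼSⱼ.
Σ NⱼSⱼ = 9981·7.25 + 8466·9.76 + 20540·9.61 = 352379.81.
n_{Dept I} = 1005·8466·9.76 / 352379.81 = 235.7.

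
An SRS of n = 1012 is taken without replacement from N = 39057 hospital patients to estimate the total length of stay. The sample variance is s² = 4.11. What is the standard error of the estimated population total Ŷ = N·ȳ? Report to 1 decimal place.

2456.6

Var(Ŷ) = N²·Var(ȳ) = N²·(1 − n/N)·s²/n.
f = 1012/39057 = 0.02591085; Var(ȳ) = 0.97408915·4.11/1012 = 0.003956034.
Var(Ŷ) = 39057² · 0.003956034 = 6.0347291 × 10^6.
SE(Ŷ) = √(6.0347291 × 10^6) = 2456.6.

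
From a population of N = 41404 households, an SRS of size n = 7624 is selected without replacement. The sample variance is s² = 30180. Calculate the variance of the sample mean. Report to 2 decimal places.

Under SRS without replacement, Var(ȳ) = (1 − f)·s²/n with f = n/N = 7624/41404 = 0.18413680.
Var(ȳ) = (1 − 0.18413680)·30180/7624 = 0.81586320·3.9585519 = 3.2296369.

3.23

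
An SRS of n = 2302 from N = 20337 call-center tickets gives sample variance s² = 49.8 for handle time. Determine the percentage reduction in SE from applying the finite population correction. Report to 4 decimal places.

f = n/N = 2302/20337 = 0.11319270.
SE_no-fpc = √(s²/n) = 0.14708284; SE_fpc = √((1−f)s²/n) = 0.13850857.
Ratio = √(1−f) = 0.94170446. Reduction = 100·(1 − 0.94170446) = 5.8296%.

5.8296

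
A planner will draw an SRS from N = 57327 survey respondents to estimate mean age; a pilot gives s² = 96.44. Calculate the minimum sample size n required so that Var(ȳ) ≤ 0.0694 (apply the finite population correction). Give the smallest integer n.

Without fpc, n₀ = s²/D = 96.44/0.0694 = 1389.6254.
With fpc, (1 − n/N)·s²/n ≤ D requires n ≥ n₀/(1 + n₀/N) = 1389.6254/(1 + 1389.6254/57327) = 1356.7376.
Rounding up, n = 1357.

1357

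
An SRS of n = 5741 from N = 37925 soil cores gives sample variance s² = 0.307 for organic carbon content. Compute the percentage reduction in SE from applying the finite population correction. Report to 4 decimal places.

f = n/N = 5741/37925 = 0.15137772.
SE_no-fpc = √(s²/n) = 0.0073126606; SE_fpc = √((1−f)s²/n) = 0.0067364739.
Ratio = √(1−f) = 0.92120697. Reduction = 100·(1 − 0.92120697) = 7.8793%.

7.8793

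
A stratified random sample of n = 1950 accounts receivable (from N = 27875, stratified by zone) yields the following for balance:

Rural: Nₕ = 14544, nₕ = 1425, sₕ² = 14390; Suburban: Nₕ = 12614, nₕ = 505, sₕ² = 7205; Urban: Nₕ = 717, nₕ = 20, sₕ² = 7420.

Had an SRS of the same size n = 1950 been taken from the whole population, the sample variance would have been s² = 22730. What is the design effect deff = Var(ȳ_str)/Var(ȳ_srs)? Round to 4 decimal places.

0.5095

Var(ȳ_str) = Σ Wₕ²(1−fₕ)sₕ²/nₕ with Wₕ = Nₕ/27875:
  Rural: (14544/27875)²·(1−1425/14544)·14390/1425 = 2.4797093
  Suburban: (12614/27875)²·(1−505/12614)·7205/505 = 2.8046196
  Urban: (717/27875)²·(1−20/717)·7420/20 = 0.23861409
  → Var(ȳ_str) = 5.522943.
Var(ȳ_srs) = (1 − 1950/27875)·22730/1950 = 10.840984.
deff = 5.522943 / 10.840984 = 0.5095.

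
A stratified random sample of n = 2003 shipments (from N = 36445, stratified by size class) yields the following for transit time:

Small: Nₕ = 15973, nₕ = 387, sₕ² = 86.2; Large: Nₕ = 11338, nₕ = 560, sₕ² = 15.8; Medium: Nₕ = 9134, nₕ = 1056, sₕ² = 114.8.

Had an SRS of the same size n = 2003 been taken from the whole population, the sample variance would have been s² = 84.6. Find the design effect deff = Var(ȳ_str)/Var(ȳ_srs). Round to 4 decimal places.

Var(ȳ_str) = Σ Wₕ²(1−fₕ)sₕ²/nₕ with Wₕ = Nₕ/36445:
  Small: (15973/36445)²·(1−387/15973)·86.2/387 = 0.041748565
  Large: (11338/36445)²·(1−560/11338)·15.8/560 = 0.0025957794
  Medium: (9134/36445)²·(1−1056/9134)·114.8/1056 = 0.0060390262
  → Var(ȳ_str) = 0.050383371.
Var(ȳ_srs) = (1 − 2003/36445)·84.6/2003 = 0.039915339.
deff = 0.050383371 / 0.039915339 = 1.2623.

1.2623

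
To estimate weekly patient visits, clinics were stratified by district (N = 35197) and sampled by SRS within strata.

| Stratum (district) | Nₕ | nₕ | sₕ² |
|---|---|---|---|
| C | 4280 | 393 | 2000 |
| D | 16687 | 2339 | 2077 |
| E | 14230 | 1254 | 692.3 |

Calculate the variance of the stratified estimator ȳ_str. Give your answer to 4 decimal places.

Var(ȳ_str) = Σₕ Wₕ²(1 − fₕ)sₕ²/nₕ with Wₕ = Nₕ/N, N = 35197.
C: Wₕ = 0.12160127; term = 0.12160127²·(1 − 0.09182243)·2000/393 = 0.068341492.
D: Wₕ = 0.47410291; term = 0.47410291²·(1 − 0.14016899)·2077/2339 = 0.1716187.
E: Wₕ = 0.40429582; term = 0.40429582²·(1 − 0.08812368)·692.3/1254 = 0.082287001.
Sum = 0.32224719.

0.3222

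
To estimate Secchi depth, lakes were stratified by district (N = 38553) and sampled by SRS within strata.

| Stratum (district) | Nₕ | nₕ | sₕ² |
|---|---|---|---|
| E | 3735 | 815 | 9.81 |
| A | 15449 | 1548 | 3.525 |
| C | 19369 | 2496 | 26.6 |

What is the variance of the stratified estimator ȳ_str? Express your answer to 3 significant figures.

Var(ȳ_str) = Σₕ Wₕ²(1 − fₕ)sₕ²/nₕ with Wₕ = Nₕ/N, N = 38553.
E: Wₕ = 0.09687962; term = 0.09687962²·(1 − 0.21820616)·9.81/815 = 8.832192 × 10^-5.
A: Wₕ = 0.40072109; term = 0.40072109²·(1 − 0.10020066)·3.525/1548 = 3.2901691 × 10^-4.
C: Wₕ = 0.50239929; term = 0.50239929²·(1 − 0.12886571)·26.6/2496 = 0.0023432585.
Sum = 0.0027605973.

0.00276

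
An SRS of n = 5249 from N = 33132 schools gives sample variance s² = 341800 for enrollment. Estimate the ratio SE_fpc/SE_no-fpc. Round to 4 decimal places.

f = n/N = 5249/33132 = 0.15842690.
SE_no-fpc = √(s²/n) = 8.0695208; SE_fpc = √((1−f)s²/n) = 7.4027599.
Ratio = √(1−f) = 0.91737293.

0.9174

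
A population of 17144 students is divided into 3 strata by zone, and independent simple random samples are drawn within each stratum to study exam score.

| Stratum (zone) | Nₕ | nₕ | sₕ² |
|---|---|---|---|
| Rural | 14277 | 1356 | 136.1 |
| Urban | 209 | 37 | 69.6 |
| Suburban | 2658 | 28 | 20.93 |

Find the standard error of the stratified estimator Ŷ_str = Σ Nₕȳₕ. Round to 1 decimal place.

Var(Ŷ_str) = Σₕ Nₕ²(1 − fₕ)sₕ²/nₕ.
Rural: 14277²·(1 − 1356/14277)·136.1/1356 = 1.8515333 × 10^7.
Urban: 209²·(1 − 37/209)·69.6/37 = 67621.103.
Suburban: 2658²·(1 − 28/2658)·20.93/28 = 5.2254286 × 10^6.
Sum = 2.3808383 × 10^7.
SE = √(2.3808383 × 10^7) = 4879.4.

4879.4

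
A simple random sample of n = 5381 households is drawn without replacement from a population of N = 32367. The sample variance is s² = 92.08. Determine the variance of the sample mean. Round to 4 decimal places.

0.0143

Under SRS without replacement, Var(ȳ) = (1 − f)·s²/n with f = n/N = 5381/32367 = 0.16624958.
Var(ȳ) = (1 − 0.16624958)·92.08/5381 = 0.83375042·0.017112061 = 0.014267188.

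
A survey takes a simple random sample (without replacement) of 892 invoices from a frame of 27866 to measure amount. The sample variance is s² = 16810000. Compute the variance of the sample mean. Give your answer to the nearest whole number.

18242

Under SRS without replacement, Var(ȳ) = (1 − f)·s²/n with f = n/N = 892/27866 = 0.03201034.
Var(ȳ) = (1 − 0.03201034)·16810000/892 = 0.96798966·18845.291 = 18242.047.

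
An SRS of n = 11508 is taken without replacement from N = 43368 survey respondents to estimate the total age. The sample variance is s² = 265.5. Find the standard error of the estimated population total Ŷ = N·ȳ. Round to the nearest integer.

Var(Ŷ) = N²·Var(ȳ) = N²·(1 − n/N)·s²/n.
f = 11508/43368 = 0.26535695; Var(ȳ) = 0.73464305·265.5/11508 = 0.016948882.
Var(Ŷ) = 43368² · 0.016948882 = 3.1877176 × 10^7.
SE(Ŷ) = √(3.1877176 × 10^7) = 5646.

5646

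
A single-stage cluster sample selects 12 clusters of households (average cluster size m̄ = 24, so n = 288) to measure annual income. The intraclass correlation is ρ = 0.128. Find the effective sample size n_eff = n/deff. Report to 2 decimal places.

deff = 1 + (24 − 1)·0.128 = 1 + 2.944 = 3.944.
n_eff = 288 / 3.944 = 73.02.

73.02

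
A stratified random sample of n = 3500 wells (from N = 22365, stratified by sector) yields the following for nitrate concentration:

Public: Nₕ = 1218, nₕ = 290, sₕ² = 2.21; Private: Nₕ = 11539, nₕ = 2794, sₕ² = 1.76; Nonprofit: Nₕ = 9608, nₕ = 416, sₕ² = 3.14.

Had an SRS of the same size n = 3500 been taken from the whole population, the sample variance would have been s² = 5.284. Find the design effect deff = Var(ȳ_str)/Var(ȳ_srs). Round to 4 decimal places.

1.1599

Var(ȳ_str) = Σ Wₕ²(1−fₕ)sₕ²/nₕ with Wₕ = Nₕ/22365:
  Public: (1218/22365)²·(1−290/1218)·2.21/290 = 1.7220737 × 10^-5
  Private: (11539/22365)²·(1−2794/11539)·1.76/2794 = 1.2707978 × 10^-4
  Nonprofit: (9608/22365)²·(1−416/9608)·3.14/416 = 0.001332728
  → Var(ȳ_str) = 0.0014770285.
Var(ȳ_srs) = (1 − 3500/22365)·5.284/3500 = 0.0012734523.
deff = 0.0014770285 / 0.0012734523 = 1.1599.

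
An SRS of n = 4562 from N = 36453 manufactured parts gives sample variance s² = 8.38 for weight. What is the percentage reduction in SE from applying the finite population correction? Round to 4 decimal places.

6.4664

f = n/N = 4562/36453 = 0.12514745.
SE_no-fpc = √(s²/n) = 0.04285923; SE_fpc = √((1−f)s²/n) = 0.040087761.
Ratio = √(1−f) = 0.93533553. Reduction = 100·(1 − 0.93533553) = 6.4664%.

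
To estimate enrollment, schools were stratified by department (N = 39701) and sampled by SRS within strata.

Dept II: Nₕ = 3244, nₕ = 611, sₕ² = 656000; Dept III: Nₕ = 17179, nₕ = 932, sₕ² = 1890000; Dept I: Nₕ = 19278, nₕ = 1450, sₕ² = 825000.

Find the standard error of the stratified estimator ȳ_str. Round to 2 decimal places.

22.11

Var(ȳ_str) = Σₕ Wₕ²(1 − fₕ)sₕ²/nₕ with Wₕ = Nₕ/N, N = 39701.
Dept II: Wₕ = 0.08171079; term = 0.08171079²·(1 − 0.18834772)·656000/611 = 5.8182375.
Dept III: Wₕ = 0.43270950; term = 0.43270950²·(1 − 0.05425228)·1890000/932 = 359.09889.
Dept I: Wₕ = 0.48557971; term = 0.48557971²·(1 − 0.07521527)·825000/1450 = 124.06454.
Sum = 488.98167.
SE = √(488.98167) = 22.11.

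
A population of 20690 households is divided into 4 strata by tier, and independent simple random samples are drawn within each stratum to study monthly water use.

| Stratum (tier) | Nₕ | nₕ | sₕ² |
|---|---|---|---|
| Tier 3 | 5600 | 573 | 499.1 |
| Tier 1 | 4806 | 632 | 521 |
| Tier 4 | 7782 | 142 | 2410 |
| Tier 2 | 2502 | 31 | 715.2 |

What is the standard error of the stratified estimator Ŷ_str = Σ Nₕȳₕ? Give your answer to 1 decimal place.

34536.1

Var(Ŷ_str) = Σₕ Nₕ²(1 − fₕ)sₕ²/nₕ.
Tier 3: 5600²·(1 − 573/5600)·499.1/573 = 2.452053 × 10^7.
Tier 1: 4806²·(1 − 632/4806)·521/632 = 1.6537005 × 10^7.
Tier 4: 7782²·(1 − 142/7782)·2410/142 = 1.0090514 × 10^9.
Tier 2: 2502²·(1 − 31/2502)·715.2/31 = 1.4263492 × 10^8.
Sum = 1.1927439 × 10^9.
SE = √(1.1927439 × 10^9) = 34536.1.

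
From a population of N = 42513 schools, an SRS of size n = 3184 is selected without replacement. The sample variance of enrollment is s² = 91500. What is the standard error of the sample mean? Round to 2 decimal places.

Under SRS without replacement, Var(ȳ) = (1 − f)·s²/n with f = n/N = 3184/42513 = 0.07489474.
Var(ȳ) = (1 − 0.07489474)·91500/3184 = 0.92510526·28.737437 = 26.585154.
SE(ȳ) = √(26.585154) = 5.16.

5.16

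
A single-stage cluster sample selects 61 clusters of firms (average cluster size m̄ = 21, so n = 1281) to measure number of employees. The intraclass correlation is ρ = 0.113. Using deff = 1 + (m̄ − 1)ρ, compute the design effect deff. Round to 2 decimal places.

deff = 1 + (21 − 1)·0.113 = 1 + 2.26 = 3.26.

3.26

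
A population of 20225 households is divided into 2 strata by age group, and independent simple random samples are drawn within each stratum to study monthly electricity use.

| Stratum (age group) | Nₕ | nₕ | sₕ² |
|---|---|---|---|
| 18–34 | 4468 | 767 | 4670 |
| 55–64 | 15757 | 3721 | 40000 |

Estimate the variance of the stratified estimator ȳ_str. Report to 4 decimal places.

5.2301

Var(ȳ_str) = Σₕ Wₕ²(1 − fₕ)sₕ²/nₕ with Wₕ = Nₕ/N, N = 20225.
18–34: Wₕ = 0.22091471; term = 0.22091471²·(1 − 0.17166517)·4670/767 = 0.24613689.
55–64: Wₕ = 0.77908529; term = 0.77908529²·(1 − 0.23614901)·40000/3721 = 4.9840108.
Sum = 5.2301477.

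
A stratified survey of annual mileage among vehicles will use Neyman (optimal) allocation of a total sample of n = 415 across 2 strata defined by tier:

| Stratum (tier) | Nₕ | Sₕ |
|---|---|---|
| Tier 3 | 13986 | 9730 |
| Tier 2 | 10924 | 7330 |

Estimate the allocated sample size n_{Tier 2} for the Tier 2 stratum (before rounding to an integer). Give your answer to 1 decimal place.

153.7

Neyman allocation: nₕ = n·NₕSₕ / Σⱼ NⱼSⱼ.
Σ NⱼSⱼ = 13986·9730 + 10924·7330 = 2.161567 × 10^8.
n_{Tier 2} = 415·10924·7330 / (2.161567 × 10^8) = 153.7.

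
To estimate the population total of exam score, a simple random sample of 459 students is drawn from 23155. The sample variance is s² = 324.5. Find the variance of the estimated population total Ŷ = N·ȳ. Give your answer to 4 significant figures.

3.715 × 10^8

Var(Ŷ) = N²·Var(ȳ) = N²·(1 − n/N)·s²/n.
f = 459/23155 = 0.01982293; Var(ȳ) = 0.98017707·324.5/459 = 0.69295743.
Var(Ŷ) = 23155² · 0.69295743 = 3.7153192 × 10^8.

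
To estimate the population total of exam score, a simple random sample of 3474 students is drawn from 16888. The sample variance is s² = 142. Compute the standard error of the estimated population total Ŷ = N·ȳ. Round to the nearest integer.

3043

Var(Ŷ) = N²·Var(ȳ) = N²·(1 − n/N)·s²/n.
f = 3474/16888 = 0.20570820; Var(ȳ) = 0.79429180·142/3474 = 0.032466735.
Var(Ŷ) = 16888² · 0.032466735 = 9.2596604 × 10^6.
SE(Ŷ) = √(9.2596604 × 10^6) = 3043.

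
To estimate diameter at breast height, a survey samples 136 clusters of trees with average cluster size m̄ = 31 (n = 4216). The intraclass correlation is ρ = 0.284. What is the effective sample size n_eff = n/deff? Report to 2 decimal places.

442.86

deff = 1 + (31 − 1)·0.284 = 1 + 8.52 = 9.52.
n_eff = 4216 / 9.52 = 442.86.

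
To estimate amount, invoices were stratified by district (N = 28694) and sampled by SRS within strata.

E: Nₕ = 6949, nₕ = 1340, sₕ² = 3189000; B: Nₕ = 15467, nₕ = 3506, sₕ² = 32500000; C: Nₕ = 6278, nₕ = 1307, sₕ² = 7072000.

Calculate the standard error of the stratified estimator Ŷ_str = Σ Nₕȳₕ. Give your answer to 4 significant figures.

1.406 × 10^6

Var(Ŷ_str) = Σₕ Nₕ²(1 − fₕ)sₕ²/nₕ.
E: 6949²·(1 − 1340/6949)·3189000/1340 = 9.2759302 × 10^10.
B: 15467²·(1 − 3506/15467)·32500000/3506 = 1.7149246 × 10^12.
C: 6278²·(1 − 1307/6278)·7072000/1307 = 1.6886193 × 10^11.
Sum = 1.9765458 × 10^12.
SE = √(1.9765458 × 10^12) = 1.406 × 10^6.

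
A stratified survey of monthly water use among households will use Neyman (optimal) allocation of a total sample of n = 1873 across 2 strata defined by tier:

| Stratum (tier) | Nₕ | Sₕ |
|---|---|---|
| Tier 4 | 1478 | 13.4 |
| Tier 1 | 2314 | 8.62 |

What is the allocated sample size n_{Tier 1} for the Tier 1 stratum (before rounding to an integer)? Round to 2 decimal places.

Neyman allocation: nₕ = n·NₕSₕ / Σⱼ NⱼSⱼ.
Σ NⱼSⱼ = 1478·13.4 + 2314·8.62 = 39751.88.
n_{Tier 1} = 1873·2314·8.62 / 39751.88 = 939.83.

939.83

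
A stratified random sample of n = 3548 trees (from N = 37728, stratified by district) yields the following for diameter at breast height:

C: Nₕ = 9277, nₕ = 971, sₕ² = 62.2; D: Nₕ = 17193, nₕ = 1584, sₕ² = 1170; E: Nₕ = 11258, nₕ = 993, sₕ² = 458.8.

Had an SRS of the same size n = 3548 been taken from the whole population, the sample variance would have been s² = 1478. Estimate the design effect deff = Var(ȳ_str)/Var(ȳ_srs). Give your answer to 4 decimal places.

0.4776

Var(ȳ_str) = Σ Wₕ²(1−fₕ)sₕ²/nₕ with Wₕ = Nₕ/37728:
  C: (9277/37728)²·(1−971/9277)·62.2/971 = 0.0034677124
  D: (17193/37728)²·(1−1584/17193)·1170/1584 = 0.13926111
  E: (11258/37728)²·(1−993/11258)·458.8/993 = 0.037511704
  → Var(ȳ_str) = 0.18024053.
Var(ȳ_srs) = (1 − 3548/37728)·1478/3548 = 0.37739757.
deff = 0.18024053 / 0.37739757 = 0.4776.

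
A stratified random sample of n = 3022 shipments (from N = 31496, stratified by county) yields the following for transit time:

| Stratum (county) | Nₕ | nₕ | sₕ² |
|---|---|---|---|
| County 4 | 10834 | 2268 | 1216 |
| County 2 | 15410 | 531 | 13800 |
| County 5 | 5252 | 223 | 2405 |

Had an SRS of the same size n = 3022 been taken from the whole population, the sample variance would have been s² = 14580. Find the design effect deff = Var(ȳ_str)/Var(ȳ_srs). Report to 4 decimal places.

Var(ȳ_str) = Σ Wₕ²(1−fₕ)sₕ²/nₕ with Wₕ = Nₕ/31496:
  County 4: (10834/31496)²·(1−2268/10834)·1216/2268 = 0.05015874
  County 2: (15410/31496)²·(1−531/15410)·13800/531 = 6.0068964
  County 5: (5252/31496)²·(1−223/5252)·2405/223 = 0.28714798
  → Var(ȳ_str) = 6.3442031.
Var(ȳ_srs) = (1 − 3022/31496)·14580/3022 = 4.3617035.
deff = 6.3442031 / 4.3617035 = 1.4545.

1.4545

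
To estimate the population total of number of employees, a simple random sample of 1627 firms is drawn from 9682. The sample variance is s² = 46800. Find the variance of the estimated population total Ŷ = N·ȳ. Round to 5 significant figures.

2.2433 × 10^9

Var(Ŷ) = N²·Var(ȳ) = N²·(1 − n/N)·s²/n.
f = 1627/9682 = 0.16804379; Var(ȳ) = 0.83195621·46800/1627 = 23.930885.
Var(Ŷ) = 9682² · 23.930885 = 2.2433081 × 10^9.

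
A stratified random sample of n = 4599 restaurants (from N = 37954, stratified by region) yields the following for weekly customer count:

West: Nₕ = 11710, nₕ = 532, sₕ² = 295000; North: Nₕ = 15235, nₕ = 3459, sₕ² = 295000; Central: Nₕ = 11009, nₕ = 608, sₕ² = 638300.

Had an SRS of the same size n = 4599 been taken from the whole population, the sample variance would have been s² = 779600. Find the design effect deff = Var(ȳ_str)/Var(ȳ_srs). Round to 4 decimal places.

Var(ȳ_str) = Σ Wₕ²(1−fₕ)sₕ²/nₕ with Wₕ = Nₕ/37954:
  West: (11710/37954)²·(1−532/11710)·295000/532 = 50.386742
  North: (15235/37954)²·(1−3459/15235)·295000/3459 = 10.621763
  Central: (11009/37954)²·(1−608/11009)·638300/608 = 83.450535
  → Var(ȳ_str) = 144.45904.
Var(ȳ_srs) = (1 − 4599/37954)·779600/4599 = 148.97446.
deff = 144.45904 / 148.97446 = 0.9697.

0.9697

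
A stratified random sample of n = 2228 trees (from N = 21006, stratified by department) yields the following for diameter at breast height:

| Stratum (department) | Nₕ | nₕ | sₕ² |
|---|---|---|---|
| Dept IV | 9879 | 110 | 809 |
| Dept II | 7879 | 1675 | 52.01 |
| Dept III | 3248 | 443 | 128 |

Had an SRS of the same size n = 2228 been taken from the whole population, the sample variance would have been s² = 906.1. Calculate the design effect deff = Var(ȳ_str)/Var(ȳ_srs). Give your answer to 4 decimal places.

4.4504

Var(ȳ_str) = Σ Wₕ²(1−fₕ)sₕ²/nₕ with Wₕ = Nₕ/21006:
  Dept IV: (9879/21006)²·(1−110/9879)·809/110 = 1.6085413
  Dept II: (7879/21006)²·(1−1675/7879)·52.01/1675 = 0.0034397605
  Dept III: (3248/21006)²·(1−443/3248)·128/443 = 0.0059657961
  → Var(ȳ_str) = 1.6179469.
Var(ȳ_srs) = (1 − 2228/21006)·906.1/2228 = 0.36355232.
deff = 1.6179469 / 0.36355232 = 4.4504.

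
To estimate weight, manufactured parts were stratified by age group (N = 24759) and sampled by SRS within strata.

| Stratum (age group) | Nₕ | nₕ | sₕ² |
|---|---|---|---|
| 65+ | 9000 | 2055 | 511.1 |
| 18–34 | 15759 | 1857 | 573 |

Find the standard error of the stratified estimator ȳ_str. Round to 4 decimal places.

0.3683

Var(ȳ_str) = Σₕ Wₕ²(1 − fₕ)sₕ²/nₕ with Wₕ = Nₕ/N, N = 24759.
65+: Wₕ = 0.36350418; term = 0.36350418²·(1 − 0.22833333)·511.1/2055 = 0.025359613.
18–34: Wₕ = 0.63649582; term = 0.63649582²·(1 − 0.11783743)·573/1857 = 0.11027637.
Sum = 0.13563598.
SE = √(0.13563598) = 0.3683.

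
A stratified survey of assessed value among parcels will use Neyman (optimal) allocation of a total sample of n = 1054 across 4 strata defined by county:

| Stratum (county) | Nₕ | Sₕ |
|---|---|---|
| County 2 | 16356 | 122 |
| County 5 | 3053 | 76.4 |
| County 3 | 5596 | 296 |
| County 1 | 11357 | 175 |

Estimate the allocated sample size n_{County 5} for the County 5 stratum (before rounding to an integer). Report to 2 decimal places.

Neyman allocation: nₕ = n·NₕSₕ / Σⱼ NⱼSⱼ.
Σ NⱼSⱼ = 16356·122 + 3053·76.4 + 5596·296 + 11357·175 = 5.8725722 × 10^6.
n_{County 5} = 1054·3053·76.4 / (5.8725722 × 10^6) = 41.86.

41.86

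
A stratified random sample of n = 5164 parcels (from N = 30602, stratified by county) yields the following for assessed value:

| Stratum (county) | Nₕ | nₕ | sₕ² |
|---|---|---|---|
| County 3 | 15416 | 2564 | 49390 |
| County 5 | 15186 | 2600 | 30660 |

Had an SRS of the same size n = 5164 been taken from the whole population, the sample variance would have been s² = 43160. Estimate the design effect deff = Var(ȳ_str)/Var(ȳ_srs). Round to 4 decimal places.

0.9330

Var(ȳ_str) = Σ Wₕ²(1−fₕ)sₕ²/nₕ with Wₕ = Nₕ/30602:
  County 3: (15416/30602)²·(1−2564/15416)·49390/2564 = 4.0753396
  County 5: (15186/30602)²·(1−2600/15186)·30660/2600 = 2.4067463
  → Var(ȳ_str) = 6.4820859.
Var(ȳ_srs) = (1 − 5164/30602)·43160/5164 = 6.9474968.
deff = 6.4820859 / 6.9474968 = 0.9330.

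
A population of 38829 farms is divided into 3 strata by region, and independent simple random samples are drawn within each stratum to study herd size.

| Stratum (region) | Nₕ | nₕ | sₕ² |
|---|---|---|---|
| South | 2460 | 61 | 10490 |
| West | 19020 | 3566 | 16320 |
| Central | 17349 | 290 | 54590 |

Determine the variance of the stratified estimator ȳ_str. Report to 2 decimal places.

Var(ȳ_str) = Σₕ Wₕ²(1 − fₕ)sₕ²/nₕ with Wₕ = Nₕ/N, N = 38829.
South: Wₕ = 0.06335471; term = 0.06335471²·(1 − 0.02479675)·10490/61 = 0.67312946.
West: Wₕ = 0.48984007; term = 0.48984007²·(1 − 0.18748686)·16320/3566 = 0.89223206.
Central: Wₕ = 0.44680522; term = 0.44680522²·(1 − 0.01671566)·54590/290 = 36.951383.
Sum = 38.516745.

38.52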